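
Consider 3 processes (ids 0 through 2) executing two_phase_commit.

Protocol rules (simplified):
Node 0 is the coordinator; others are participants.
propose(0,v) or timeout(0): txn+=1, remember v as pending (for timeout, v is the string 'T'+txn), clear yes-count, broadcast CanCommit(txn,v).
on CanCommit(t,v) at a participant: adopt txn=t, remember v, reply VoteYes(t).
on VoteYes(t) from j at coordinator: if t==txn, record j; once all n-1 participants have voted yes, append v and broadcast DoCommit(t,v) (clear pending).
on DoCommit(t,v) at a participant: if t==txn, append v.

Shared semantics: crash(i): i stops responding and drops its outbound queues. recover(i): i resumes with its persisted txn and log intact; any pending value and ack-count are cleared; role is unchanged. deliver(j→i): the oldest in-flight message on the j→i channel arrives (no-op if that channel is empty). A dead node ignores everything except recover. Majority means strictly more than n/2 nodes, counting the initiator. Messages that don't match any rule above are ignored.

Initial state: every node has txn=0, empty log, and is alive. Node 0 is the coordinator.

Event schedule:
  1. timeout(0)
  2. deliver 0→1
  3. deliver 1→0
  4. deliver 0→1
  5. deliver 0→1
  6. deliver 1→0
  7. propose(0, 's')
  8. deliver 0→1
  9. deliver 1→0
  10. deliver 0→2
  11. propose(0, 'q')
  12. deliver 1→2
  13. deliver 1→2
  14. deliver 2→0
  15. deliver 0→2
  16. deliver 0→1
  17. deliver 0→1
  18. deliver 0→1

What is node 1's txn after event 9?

2

[1] timeout(0) → N0(coor t1 [-])
[2] deliver 0→1 → N1(part t1 [-])
[3] deliver 1→0 → ∅
[4] deliver 0→1 → ∅
[5] deliver 0→1 → ∅
[6] deliver 1→0 → ∅
[7] propose(0,'s') → N0(coor t2 [-])
[8] deliver 0→1 → N1(part t2 [-])
[9] deliver 1→0 → ∅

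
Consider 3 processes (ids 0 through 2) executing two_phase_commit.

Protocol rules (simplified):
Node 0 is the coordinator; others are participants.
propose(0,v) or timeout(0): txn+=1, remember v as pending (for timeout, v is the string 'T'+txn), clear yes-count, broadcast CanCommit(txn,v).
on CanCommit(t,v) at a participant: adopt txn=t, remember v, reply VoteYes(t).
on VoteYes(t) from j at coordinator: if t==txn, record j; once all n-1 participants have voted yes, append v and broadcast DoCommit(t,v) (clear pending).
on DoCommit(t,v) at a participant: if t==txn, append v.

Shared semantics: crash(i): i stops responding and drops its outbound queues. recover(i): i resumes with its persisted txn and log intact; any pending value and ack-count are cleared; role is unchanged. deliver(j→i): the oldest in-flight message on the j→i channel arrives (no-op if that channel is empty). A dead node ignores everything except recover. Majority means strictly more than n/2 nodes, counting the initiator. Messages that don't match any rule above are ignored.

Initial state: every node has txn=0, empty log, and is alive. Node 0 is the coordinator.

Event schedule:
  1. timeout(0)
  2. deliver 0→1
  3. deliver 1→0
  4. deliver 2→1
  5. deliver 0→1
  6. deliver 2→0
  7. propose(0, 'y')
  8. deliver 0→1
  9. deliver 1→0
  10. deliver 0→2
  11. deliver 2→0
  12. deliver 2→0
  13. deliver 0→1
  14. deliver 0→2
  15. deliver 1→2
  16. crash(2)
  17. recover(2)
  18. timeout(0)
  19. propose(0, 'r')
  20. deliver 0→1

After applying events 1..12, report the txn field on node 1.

1. timeout(0):  <0:coor t1 ->
2. deliver 0→1:  <1:part t1 ->
3. deliver 1→0:  nop
4. deliver 2→1:  nop
5. deliver 0→1:  nop
6. deliver 2→0:  nop
7. propose(0,'y'):  <0:coor t2 ->
8. deliver 0→1:  <1:part t2 ->
9. deliver 1→0:  nop
10. deliver 0→2:  <2:part t1 ->
11. deliver 2→0:  nop
12. deliver 2→0:  nop

2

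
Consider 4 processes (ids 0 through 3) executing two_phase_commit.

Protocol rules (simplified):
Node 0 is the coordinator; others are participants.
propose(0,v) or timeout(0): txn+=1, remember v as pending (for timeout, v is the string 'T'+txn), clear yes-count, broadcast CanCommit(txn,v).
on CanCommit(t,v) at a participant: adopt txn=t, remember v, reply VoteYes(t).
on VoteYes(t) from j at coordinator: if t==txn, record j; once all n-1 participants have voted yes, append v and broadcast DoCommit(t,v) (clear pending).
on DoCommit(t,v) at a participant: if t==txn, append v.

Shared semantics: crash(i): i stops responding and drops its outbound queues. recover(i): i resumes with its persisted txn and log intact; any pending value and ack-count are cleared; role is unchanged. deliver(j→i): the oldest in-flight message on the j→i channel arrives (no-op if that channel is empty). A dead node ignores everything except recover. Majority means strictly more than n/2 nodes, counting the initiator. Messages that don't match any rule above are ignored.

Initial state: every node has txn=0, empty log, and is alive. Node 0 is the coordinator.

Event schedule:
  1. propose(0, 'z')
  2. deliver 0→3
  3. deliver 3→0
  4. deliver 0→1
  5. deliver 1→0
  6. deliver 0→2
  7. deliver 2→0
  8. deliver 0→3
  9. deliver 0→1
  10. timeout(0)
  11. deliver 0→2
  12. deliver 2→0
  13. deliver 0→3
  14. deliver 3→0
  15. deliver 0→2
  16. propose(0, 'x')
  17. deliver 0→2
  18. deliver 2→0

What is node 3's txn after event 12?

1

[1] propose(0,'z') → N0(coor t1 [-])
[2] deliver 0→3 → N3(part t1 [-])
[3] deliver 3→0 → ∅
[4] deliver 0→1 → N1(part t1 [-])
[5] deliver 1→0 → ∅
[6] deliver 0→2 → N2(part t1 [-])
[7] deliver 2→0 → N0(coor t1 [z])
[8] deliver 0→3 → N3(part t1 [z])
[9] deliver 0→1 → N1(part t1 [z])
[10] timeout(0) → N0(coor t2 [z])
[11] deliver 0→2 → N2(part t1 [z])
[12] deliver 2→0 → ∅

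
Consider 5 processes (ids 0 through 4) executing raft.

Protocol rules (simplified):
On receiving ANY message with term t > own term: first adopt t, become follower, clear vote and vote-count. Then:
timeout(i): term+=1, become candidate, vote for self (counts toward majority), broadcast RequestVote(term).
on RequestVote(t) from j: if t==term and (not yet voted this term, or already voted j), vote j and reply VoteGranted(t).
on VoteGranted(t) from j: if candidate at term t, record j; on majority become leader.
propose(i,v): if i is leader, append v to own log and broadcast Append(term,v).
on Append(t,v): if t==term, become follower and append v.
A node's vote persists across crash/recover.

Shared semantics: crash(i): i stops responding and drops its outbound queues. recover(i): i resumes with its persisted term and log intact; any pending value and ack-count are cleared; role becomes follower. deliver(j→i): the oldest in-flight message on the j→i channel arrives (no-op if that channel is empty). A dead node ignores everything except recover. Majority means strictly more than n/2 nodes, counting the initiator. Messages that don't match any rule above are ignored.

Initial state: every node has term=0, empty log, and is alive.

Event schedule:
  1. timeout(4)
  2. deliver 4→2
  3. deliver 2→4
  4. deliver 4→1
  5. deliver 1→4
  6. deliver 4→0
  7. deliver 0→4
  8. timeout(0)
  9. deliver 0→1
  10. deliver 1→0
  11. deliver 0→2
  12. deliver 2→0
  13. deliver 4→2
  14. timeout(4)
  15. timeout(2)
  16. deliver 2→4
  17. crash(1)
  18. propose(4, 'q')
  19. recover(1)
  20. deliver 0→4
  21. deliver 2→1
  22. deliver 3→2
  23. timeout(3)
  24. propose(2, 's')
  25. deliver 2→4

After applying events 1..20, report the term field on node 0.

2

[1] timeout(4) → N4(cand t1 [-])
[2] deliver 4→2 → N2(foll t1 [-])
[3] deliver 2→4 → ∅
[4] deliver 4→1 → N1(foll t1 [-])
[5] deliver 1→4 → N4(lead t1 [-])
[6] deliver 4→0 → N0(foll t1 [-])
[7] deliver 0→4 → ∅
[8] timeout(0) → N0(cand t2 [-])
[9] deliver 0→1 → N1(foll t2 [-])
[10] deliver 1→0 → ∅
[11] deliver 0→2 → N2(foll t2 [-])
[12] deliver 2→0 → N0(lead t2 [-])
[13] deliver 4→2 → ∅
[14] timeout(4) → N4(cand t2 [-])
[15] timeout(2) → N2(cand t3 [-])
[16] deliver 2→4 → N4(foll t3 [-])
[17] crash(1) → N1(✗foll t2 [-])
[18] propose(4,'q') → ∅
[19] recover(1) → N1(foll t2 [-])
[20] deliver 0→4 → ∅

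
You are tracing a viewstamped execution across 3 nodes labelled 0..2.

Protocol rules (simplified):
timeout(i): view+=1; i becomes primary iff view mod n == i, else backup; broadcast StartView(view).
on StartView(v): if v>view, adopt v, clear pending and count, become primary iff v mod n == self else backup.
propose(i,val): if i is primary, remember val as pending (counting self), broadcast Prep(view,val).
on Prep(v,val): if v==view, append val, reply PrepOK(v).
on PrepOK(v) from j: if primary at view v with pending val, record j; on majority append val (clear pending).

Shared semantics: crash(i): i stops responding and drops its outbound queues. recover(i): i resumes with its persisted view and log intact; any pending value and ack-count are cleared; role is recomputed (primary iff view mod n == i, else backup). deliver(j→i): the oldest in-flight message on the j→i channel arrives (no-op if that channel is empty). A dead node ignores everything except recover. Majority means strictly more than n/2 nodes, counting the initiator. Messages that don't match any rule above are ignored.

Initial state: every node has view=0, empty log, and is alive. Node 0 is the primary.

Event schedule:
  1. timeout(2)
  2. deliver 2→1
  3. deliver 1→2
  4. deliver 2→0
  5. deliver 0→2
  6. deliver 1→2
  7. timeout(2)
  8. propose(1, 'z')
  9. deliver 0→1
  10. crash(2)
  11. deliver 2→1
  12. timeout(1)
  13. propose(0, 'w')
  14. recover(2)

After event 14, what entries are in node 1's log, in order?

after 1 — timeout(2): n2:back/v1/[-]
after 2 — deliver 2→1: n1:prim/v1/[-]
after 3 — deliver 1→2: ·
after 4 — deliver 2→0: n0:back/v1/[-]
after 5 — deliver 0→2: ·
after 6 — deliver 1→2: ·
after 7 — timeout(2): n2:prim/v2/[-]
after 8 — propose(1,'z'): ·
after 9 — deliver 0→1: ·
after 10 — crash(2): n2:✗prim/v2/[-]
after 11 — deliver 2→1: ·
after 12 — timeout(1): n1:back/v2/[-]
after 13 — propose(0,'w'): ·
after 14 — recover(2): n2:prim/v2/[-]

empty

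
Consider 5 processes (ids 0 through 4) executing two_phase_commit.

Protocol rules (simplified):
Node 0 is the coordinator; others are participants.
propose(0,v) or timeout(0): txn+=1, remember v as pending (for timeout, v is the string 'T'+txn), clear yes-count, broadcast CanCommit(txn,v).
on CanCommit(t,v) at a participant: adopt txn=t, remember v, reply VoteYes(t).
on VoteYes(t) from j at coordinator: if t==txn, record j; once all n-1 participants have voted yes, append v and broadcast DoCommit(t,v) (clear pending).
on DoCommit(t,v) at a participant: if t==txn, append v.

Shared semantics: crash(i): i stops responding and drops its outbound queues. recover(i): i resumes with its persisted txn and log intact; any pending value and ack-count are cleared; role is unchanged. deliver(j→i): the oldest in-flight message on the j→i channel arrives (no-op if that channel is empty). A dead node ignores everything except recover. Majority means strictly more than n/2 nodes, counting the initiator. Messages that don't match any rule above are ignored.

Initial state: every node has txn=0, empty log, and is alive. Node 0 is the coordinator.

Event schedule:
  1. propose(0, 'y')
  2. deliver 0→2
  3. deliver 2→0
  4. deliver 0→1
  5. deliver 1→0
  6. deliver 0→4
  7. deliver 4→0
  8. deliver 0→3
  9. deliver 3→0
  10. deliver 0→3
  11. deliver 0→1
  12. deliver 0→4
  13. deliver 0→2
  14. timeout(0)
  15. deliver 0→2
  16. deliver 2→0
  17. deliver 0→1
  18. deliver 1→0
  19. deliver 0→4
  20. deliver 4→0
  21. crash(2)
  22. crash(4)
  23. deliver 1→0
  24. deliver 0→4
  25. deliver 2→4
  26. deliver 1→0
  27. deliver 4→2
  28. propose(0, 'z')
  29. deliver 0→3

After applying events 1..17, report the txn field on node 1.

2

step 1 propose(0,'y'): 0={coor,t=1,log=-}
step 2 deliver 0→2: 2={part,t=1,log=-}
step 3 deliver 2→0: —
step 4 deliver 0→1: 1={part,t=1,log=-}
step 5 deliver 1→0: —
step 6 deliver 0→4: 4={part,t=1,log=-}
step 7 deliver 4→0: —
step 8 deliver 0→3: 3={part,t=1,log=-}
step 9 deliver 3→0: 0={coor,t=1,log=y}
step 10 deliver 0→3: 3={part,t=1,log=y}
step 11 deliver 0→1: 1={part,t=1,log=y}
step 12 deliver 0→4: 4={part,t=1,log=y}
step 13 deliver 0→2: 2={part,t=1,log=y}
step 14 timeout(0): 0={coor,t=2,log=y}
step 15 deliver 0→2: 2={part,t=2,log=y}
step 16 deliver 2→0: —
step 17 deliver 0→1: 1={part,t=2,log=y}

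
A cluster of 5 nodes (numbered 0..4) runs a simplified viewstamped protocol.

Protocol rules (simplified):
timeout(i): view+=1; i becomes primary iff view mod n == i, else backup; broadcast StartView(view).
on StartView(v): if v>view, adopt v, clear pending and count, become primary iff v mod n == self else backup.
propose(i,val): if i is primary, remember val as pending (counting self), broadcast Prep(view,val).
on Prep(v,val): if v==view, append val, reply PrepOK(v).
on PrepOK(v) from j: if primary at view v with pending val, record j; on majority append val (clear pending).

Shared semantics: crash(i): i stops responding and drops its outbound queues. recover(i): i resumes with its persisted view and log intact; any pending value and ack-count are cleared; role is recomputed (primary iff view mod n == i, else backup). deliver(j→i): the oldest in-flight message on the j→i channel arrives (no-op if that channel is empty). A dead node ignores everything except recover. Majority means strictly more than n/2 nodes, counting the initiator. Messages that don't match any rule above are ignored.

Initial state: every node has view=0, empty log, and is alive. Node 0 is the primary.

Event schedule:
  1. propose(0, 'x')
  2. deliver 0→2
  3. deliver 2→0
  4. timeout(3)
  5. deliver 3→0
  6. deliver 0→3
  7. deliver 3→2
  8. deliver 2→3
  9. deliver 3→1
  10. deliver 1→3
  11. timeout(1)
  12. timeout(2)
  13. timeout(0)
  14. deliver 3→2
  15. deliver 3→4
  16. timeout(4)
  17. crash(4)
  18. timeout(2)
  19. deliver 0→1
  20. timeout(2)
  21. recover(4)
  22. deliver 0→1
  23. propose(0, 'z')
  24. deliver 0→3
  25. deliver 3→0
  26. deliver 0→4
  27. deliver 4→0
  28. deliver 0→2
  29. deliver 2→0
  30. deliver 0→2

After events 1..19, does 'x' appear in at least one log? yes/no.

yes

1. propose(0,'x'):  nop
2. deliver 0→2:  <2:back v0 x>
3. deliver 2→0:  nop
4. timeout(3):  <3:back v1 ->
5. deliver 3→0:  <0:back v1 ->
6. deliver 0→3:  nop
7. deliver 3→2:  <2:back v1 x>
8. deliver 2→3:  nop
9. deliver 3→1:  <1:prim v1 ->
10. deliver 1→3:  nop
11. timeout(1):  <1:back v2 ->
12. timeout(2):  <2:prim v2 x>
13. timeout(0):  <0:back v2 ->
14. deliver 3→2:  nop
15. deliver 3→4:  <4:back v1 ->
16. timeout(4):  <4:back v2 ->
17. crash(4):  <4:✗back v2 ->
18. timeout(2):  <2:back v3 x>
19. deliver 0→1:  nop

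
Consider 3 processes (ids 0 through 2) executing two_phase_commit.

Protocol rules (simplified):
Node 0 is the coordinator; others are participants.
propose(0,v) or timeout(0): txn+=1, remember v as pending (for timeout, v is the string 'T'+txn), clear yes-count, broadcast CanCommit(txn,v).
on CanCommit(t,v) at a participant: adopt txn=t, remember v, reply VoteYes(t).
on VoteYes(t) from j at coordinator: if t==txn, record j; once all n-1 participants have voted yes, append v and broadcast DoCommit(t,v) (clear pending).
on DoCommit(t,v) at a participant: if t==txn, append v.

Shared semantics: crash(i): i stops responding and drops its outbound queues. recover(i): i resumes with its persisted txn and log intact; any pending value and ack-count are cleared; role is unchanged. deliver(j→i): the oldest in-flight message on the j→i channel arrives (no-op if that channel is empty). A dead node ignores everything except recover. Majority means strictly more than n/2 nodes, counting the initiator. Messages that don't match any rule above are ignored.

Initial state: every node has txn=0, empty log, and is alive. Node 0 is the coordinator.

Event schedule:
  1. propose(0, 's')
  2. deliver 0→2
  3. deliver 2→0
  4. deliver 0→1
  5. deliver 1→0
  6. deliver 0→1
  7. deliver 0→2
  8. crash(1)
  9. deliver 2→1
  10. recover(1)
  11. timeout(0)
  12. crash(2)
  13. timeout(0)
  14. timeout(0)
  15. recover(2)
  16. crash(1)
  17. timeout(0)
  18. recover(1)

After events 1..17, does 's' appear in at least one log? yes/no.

e1 propose(0,'s'): 0[coor,t=1,-]
e2 deliver 0→2: 2[part,t=1,-]
e3 deliver 2→0: ·
e4 deliver 0→1: 1[part,t=1,-]
e5 deliver 1→0: 0[coor,t=1,s]
e6 deliver 0→1: 1[part,t=1,s]
e7 deliver 0→2: 2[part,t=1,s]
e8 crash(1): 1[✗part,t=1,s]
e9 deliver 2→1: ·
e10 recover(1): 1[part,t=1,s]
e11 timeout(0): 0[coor,t=2,s]
e12 crash(2): 2[✗part,t=1,s]
e13 timeout(0): 0[coor,t=3,s]
e14 timeout(0): 0[coor,t=4,s]
e15 recover(2): 2[part,t=1,s]
e16 crash(1): 1[✗part,t=1,s]
e17 timeout(0): 0[coor,t=5,s]

yes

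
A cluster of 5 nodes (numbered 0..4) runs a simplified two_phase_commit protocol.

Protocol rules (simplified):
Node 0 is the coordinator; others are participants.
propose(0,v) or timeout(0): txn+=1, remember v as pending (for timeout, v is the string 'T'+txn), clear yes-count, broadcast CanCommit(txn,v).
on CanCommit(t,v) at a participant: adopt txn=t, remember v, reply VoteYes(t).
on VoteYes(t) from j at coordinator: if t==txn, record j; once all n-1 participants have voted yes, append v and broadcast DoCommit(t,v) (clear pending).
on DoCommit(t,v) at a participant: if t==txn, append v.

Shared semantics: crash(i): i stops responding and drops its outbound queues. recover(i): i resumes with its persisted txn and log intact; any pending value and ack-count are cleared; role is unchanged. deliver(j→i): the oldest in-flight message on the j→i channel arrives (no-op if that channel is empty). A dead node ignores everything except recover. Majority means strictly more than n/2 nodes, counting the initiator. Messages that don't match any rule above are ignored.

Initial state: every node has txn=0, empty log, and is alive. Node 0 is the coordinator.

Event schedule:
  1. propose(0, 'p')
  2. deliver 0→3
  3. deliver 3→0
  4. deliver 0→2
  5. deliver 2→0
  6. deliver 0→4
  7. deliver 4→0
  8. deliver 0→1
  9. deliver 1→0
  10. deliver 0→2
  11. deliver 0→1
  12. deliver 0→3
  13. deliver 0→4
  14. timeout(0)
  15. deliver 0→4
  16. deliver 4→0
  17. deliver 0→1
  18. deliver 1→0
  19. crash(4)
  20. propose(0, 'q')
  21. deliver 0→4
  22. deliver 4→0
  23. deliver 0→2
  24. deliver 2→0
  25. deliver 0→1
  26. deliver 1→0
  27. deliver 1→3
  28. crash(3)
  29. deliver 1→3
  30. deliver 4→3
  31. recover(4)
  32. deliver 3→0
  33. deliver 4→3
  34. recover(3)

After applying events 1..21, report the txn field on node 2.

1

e1 propose(0,'p'): 0[coor,t=1,-]
e2 deliver 0→3: 3[part,t=1,-]
e3 deliver 3→0: ·
e4 deliver 0→2: 2[part,t=1,-]
e5 deliver 2→0: ·
e6 deliver 0→4: 4[part,t=1,-]
e7 deliver 4→0: ·
e8 deliver 0→1: 1[part,t=1,-]
e9 deliver 1→0: 0[coor,t=1,p]
e10 deliver 0→2: 2[part,t=1,p]
e11 deliver 0→1: 1[part,t=1,p]
e12 deliver 0→3: 3[part,t=1,p]
e13 deliver 0→4: 4[part,t=1,p]
e14 timeout(0): 0[coor,t=2,p]
e15 deliver 0→4: 4[part,t=2,p]
e16 deliver 4→0: ·
e17 deliver 0→1: 1[part,t=2,p]
e18 deliver 1→0: ·
e19 crash(4): 4[✗part,t=2,p]
e20 propose(0,'q'): 0[coor,t=3,p]
e21 deliver 0→4: ·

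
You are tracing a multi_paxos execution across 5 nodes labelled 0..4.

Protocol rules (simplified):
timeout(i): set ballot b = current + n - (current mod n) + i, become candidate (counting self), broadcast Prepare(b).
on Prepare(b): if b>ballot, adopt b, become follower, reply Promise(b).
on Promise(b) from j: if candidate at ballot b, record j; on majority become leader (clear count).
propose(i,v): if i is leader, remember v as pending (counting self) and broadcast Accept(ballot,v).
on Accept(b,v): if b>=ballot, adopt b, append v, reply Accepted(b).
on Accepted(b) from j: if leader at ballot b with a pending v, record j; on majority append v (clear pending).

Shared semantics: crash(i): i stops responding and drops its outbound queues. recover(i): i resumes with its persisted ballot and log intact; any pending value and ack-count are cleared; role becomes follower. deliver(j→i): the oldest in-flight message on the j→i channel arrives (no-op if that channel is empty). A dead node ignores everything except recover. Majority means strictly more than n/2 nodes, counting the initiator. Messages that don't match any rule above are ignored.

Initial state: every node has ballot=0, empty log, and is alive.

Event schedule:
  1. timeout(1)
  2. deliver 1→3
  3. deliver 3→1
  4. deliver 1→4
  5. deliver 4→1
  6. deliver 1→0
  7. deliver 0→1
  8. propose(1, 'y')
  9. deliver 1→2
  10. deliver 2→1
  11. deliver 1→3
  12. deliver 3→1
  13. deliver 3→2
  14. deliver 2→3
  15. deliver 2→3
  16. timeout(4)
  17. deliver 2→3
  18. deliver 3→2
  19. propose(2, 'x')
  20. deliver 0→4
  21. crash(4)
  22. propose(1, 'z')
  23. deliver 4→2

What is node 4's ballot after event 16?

1. timeout(1):  <1:cand b6 ->
2. deliver 1→3:  <3:foll b6 ->
3. deliver 3→1:  nop
4. deliver 1→4:  <4:foll b6 ->
5. deliver 4→1:  <1:lead b6 ->
6. deliver 1→0:  <0:foll b6 ->
7. deliver 0→1:  nop
8. propose(1,'y'):  nop
9. deliver 1→2:  <2:foll b6 ->
10. deliver 2→1:  nop
11. deliver 1→3:  <3:foll b6 y>
12. deliver 3→1:  nop
13. deliver 3→2:  nop
14. deliver 2→3:  nop
15. deliver 2→3:  nop
16. timeout(4):  <4:cand b14 ->

14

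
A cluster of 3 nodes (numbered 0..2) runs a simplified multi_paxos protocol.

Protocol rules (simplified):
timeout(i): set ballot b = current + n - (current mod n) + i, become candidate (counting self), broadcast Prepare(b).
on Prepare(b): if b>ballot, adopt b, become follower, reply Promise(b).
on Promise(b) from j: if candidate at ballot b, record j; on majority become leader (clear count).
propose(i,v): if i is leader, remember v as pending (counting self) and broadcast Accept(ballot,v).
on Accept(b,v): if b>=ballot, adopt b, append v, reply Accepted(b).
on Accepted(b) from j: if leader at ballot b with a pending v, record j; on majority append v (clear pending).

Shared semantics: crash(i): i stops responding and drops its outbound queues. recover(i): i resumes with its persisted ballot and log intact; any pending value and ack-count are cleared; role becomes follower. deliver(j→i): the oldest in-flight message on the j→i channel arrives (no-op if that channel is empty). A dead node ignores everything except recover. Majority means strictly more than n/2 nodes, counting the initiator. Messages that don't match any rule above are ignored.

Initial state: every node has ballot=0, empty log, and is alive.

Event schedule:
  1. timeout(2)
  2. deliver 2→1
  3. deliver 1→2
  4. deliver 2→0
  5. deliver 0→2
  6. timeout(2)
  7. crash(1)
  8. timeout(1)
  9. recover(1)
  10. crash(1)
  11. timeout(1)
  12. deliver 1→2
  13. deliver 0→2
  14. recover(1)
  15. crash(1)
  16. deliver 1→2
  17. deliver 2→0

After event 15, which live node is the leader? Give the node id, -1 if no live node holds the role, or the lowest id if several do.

-1

step 1 timeout(2): 2={cand,b=5,log=-}
step 2 deliver 2→1: 1={foll,b=5,log=-}
step 3 deliver 1→2: 2={lead,b=5,log=-}
step 4 deliver 2→0: 0={foll,b=5,log=-}
step 5 deliver 0→2: —
step 6 timeout(2): 2={cand,b=8,log=-}
step 7 crash(1): 1={✗foll,b=5,log=-}
step 8 timeout(1): —
step 9 recover(1): 1={foll,b=5,log=-}
step 10 crash(1): 1={✗foll,b=5,log=-}
step 11 timeout(1): —
step 12 deliver 1→2: —
step 13 deliver 0→2: —
step 14 recover(1): 1={foll,b=5,log=-}
step 15 crash(1): 1={✗foll,b=5,log=-}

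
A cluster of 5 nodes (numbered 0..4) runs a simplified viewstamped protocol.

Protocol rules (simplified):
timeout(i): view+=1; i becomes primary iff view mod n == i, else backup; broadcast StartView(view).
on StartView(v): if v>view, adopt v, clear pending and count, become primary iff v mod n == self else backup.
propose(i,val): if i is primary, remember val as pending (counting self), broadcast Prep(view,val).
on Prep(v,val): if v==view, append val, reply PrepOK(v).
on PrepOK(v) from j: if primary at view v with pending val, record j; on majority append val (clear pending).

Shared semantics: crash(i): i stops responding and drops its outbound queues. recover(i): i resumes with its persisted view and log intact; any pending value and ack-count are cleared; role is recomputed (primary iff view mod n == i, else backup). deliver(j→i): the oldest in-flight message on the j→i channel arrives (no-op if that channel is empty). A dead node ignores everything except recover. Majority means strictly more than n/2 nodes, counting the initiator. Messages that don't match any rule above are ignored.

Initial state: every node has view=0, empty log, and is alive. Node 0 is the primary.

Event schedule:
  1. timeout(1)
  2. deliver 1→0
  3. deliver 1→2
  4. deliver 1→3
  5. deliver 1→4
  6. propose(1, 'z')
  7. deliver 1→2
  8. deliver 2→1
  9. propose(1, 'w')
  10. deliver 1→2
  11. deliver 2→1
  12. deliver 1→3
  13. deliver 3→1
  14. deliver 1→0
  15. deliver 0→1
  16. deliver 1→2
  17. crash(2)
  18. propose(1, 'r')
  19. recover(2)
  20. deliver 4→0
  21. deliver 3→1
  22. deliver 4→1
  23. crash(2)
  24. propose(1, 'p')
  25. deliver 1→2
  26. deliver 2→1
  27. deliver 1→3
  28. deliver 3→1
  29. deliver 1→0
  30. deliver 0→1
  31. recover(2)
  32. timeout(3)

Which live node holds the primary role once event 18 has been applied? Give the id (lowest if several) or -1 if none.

[1] timeout(1) → N1(prim v1 [-])
[2] deliver 1→0 → N0(back v1 [-])
[3] deliver 1→2 → N2(back v1 [-])
[4] deliver 1→3 → N3(back v1 [-])
[5] deliver 1→4 → N4(back v1 [-])
[6] propose(1,'z') → ∅
[7] deliver 1→2 → N2(back v1 [z])
[8] deliver 2→1 → ∅
[9] propose(1,'w') → ∅
[10] deliver 1→2 → N2(back v1 [z,w])
[11] deliver 2→1 → ∅
[12] deliver 1→3 → N3(back v1 [z])
[13] deliver 3→1 → N1(prim v1 [w])
[14] deliver 1→0 → N0(back v1 [z])
[15] deliver 0→1 → ∅
[16] deliver 1→2 → ∅
[17] crash(2) → N2(✗back v1 [z,w])
[18] propose(1,'r') → ∅

1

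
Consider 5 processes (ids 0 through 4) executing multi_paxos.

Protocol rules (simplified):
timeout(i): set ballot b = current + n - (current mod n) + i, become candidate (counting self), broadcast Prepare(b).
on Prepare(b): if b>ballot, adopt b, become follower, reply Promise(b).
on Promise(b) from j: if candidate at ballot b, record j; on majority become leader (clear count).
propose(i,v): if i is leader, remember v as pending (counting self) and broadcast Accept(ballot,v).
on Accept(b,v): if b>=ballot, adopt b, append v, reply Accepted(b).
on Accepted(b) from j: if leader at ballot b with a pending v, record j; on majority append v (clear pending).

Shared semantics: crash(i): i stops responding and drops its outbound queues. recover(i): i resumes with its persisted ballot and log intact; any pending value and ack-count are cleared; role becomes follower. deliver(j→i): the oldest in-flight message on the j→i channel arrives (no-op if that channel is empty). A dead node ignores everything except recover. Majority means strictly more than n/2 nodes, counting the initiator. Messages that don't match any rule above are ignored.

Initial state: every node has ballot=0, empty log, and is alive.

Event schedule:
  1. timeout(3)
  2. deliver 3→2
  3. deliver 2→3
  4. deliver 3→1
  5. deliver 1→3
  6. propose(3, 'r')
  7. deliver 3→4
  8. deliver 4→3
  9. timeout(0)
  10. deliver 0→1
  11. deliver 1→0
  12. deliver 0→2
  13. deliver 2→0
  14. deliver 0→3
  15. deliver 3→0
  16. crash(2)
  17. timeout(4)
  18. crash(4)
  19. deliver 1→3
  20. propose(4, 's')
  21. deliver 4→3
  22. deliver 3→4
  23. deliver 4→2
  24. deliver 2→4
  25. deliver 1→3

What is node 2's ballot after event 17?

8

after 1 — timeout(3): n3:cand/b8/[-]
after 2 — deliver 3→2: n2:foll/b8/[-]
after 3 — deliver 2→3: ·
after 4 — deliver 3→1: n1:foll/b8/[-]
after 5 — deliver 1→3: n3:lead/b8/[-]
after 6 — propose(3,'r'): ·
after 7 — deliver 3→4: n4:foll/b8/[-]
after 8 — deliver 4→3: ·
after 9 — timeout(0): n0:cand/b5/[-]
after 10 — deliver 0→1: ·
after 11 — deliver 1→0: ·
after 12 — deliver 0→2: ·
after 13 — deliver 2→0: ·
after 14 — deliver 0→3: ·
after 15 — deliver 3→0: n0:foll/b8/[-]
after 16 — crash(2): n2:✗foll/b8/[-]
after 17 — timeout(4): n4:cand/b14/[-]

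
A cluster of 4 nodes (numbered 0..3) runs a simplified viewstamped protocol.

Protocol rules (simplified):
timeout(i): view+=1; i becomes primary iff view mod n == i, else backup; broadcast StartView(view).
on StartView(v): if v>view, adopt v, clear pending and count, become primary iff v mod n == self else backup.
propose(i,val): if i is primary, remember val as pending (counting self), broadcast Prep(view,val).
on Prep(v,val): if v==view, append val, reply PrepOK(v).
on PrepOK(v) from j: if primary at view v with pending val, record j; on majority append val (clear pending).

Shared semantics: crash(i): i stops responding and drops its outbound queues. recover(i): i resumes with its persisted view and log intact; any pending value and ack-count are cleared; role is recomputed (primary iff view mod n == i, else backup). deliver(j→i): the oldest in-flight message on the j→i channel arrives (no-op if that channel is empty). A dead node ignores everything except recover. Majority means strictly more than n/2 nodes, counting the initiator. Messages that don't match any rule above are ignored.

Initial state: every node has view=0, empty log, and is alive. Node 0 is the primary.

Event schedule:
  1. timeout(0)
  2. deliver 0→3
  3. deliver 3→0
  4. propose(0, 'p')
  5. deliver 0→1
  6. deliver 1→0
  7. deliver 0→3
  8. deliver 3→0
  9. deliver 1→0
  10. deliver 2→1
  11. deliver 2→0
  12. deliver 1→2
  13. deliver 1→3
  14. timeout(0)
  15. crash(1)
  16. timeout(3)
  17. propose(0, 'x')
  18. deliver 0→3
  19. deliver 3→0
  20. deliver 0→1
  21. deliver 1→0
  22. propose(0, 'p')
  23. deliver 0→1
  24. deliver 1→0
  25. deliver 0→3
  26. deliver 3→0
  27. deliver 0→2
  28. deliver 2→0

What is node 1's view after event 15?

1

e1 timeout(0): 0[back,v=1,-]
e2 deliver 0→3: 3[back,v=1,-]
e3 deliver 3→0: ·
e4 propose(0,'p'): ·
e5 deliver 0→1: 1[prim,v=1,-]
e6 deliver 1→0: ·
e7 deliver 0→3: ·
e8 deliver 3→0: ·
e9 deliver 1→0: ·
e10 deliver 2→1: ·
e11 deliver 2→0: ·
e12 deliver 1→2: ·
e13 deliver 1→3: ·
e14 timeout(0): 0[back,v=2,-]
e15 crash(1): 1[✗prim,v=1,-]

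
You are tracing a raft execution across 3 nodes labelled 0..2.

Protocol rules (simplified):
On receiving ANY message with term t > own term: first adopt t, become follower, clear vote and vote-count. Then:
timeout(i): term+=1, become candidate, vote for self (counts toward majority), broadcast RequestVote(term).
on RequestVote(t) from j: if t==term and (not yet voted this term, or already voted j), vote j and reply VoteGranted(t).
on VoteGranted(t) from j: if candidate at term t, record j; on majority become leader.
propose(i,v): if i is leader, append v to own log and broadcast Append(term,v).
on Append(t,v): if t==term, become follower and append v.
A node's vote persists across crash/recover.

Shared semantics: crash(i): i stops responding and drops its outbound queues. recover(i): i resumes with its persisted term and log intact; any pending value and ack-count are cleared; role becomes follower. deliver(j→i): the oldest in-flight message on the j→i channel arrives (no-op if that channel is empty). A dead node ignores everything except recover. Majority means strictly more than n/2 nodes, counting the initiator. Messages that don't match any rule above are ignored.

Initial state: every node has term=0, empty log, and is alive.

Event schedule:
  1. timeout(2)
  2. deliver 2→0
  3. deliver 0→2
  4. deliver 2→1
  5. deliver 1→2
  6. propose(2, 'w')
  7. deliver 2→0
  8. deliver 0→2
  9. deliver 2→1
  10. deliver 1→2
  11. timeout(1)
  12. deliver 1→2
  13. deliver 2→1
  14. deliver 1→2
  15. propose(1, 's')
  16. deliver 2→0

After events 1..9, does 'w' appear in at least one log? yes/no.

[1] timeout(2) → N2(cand t1 [-])
[2] deliver 2→0 → N0(foll t1 [-])
[3] deliver 0→2 → N2(lead t1 [-])
[4] deliver 2→1 → N1(foll t1 [-])
[5] deliver 1→2 → ∅
[6] propose(2,'w') → N2(lead t1 [w])
[7] deliver 2→0 → N0(foll t1 [w])
[8] deliver 0→2 → ∅
[9] deliver 2→1 → N1(foll t1 [w])

yes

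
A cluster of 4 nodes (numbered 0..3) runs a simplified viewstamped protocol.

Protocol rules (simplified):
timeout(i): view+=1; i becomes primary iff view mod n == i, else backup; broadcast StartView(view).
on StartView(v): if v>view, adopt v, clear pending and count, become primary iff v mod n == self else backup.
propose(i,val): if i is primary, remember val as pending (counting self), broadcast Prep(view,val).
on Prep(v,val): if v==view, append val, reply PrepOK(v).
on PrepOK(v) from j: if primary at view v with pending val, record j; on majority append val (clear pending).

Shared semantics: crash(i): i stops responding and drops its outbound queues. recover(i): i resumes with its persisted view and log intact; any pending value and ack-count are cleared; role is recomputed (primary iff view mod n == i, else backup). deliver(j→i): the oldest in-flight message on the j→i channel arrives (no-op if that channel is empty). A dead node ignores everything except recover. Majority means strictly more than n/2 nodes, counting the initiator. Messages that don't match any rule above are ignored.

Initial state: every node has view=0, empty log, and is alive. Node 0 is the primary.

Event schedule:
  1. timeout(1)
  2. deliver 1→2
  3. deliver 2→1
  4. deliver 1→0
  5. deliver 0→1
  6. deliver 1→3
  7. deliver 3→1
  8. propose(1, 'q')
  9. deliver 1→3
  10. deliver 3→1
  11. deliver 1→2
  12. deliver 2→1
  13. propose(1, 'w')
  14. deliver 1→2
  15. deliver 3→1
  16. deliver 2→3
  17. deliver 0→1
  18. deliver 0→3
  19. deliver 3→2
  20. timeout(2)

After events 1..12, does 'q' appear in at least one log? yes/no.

yes

[1] timeout(1) → N1(prim v1 [-])
[2] deliver 1→2 → N2(back v1 [-])
[3] deliver 2→1 → ∅
[4] deliver 1→0 → N0(back v1 [-])
[5] deliver 0→1 → ∅
[6] deliver 1→3 → N3(back v1 [-])
[7] deliver 3→1 → ∅
[8] propose(1,'q') → ∅
[9] deliver 1→3 → N3(back v1 [q])
[10] deliver 3→1 → ∅
[11] deliver 1→2 → N2(back v1 [q])
[12] deliver 2→1 → N1(prim v1 [q])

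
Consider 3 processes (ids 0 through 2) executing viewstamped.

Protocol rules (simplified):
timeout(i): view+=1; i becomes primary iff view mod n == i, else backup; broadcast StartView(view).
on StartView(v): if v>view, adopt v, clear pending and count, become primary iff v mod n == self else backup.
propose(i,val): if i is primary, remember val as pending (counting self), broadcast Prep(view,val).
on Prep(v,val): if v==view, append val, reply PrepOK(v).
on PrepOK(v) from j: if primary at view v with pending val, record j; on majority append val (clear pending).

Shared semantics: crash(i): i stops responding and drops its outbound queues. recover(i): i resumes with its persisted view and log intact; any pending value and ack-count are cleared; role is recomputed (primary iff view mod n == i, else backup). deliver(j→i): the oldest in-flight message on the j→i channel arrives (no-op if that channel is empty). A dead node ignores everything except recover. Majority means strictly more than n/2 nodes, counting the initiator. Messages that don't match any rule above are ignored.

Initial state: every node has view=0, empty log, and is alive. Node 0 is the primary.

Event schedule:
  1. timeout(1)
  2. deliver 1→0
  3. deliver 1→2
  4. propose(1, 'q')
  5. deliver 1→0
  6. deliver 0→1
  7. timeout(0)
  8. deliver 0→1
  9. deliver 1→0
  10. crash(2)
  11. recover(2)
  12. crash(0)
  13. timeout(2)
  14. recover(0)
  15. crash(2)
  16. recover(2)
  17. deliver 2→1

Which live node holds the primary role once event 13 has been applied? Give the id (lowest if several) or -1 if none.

2

e1 timeout(1): 1[prim,v=1,-]
e2 deliver 1→0: 0[back,v=1,-]
e3 deliver 1→2: 2[back,v=1,-]
e4 propose(1,'q'): ·
e5 deliver 1→0: 0[back,v=1,q]
e6 deliver 0→1: 1[prim,v=1,q]
e7 timeout(0): 0[back,v=2,q]
e8 deliver 0→1: 1[back,v=2,q]
e9 deliver 1→0: ·
e10 crash(2): 2[✗back,v=1,-]
e11 recover(2): 2[back,v=1,-]
e12 crash(0): 0[✗back,v=2,q]
e13 timeout(2): 2[prim,v=2,-]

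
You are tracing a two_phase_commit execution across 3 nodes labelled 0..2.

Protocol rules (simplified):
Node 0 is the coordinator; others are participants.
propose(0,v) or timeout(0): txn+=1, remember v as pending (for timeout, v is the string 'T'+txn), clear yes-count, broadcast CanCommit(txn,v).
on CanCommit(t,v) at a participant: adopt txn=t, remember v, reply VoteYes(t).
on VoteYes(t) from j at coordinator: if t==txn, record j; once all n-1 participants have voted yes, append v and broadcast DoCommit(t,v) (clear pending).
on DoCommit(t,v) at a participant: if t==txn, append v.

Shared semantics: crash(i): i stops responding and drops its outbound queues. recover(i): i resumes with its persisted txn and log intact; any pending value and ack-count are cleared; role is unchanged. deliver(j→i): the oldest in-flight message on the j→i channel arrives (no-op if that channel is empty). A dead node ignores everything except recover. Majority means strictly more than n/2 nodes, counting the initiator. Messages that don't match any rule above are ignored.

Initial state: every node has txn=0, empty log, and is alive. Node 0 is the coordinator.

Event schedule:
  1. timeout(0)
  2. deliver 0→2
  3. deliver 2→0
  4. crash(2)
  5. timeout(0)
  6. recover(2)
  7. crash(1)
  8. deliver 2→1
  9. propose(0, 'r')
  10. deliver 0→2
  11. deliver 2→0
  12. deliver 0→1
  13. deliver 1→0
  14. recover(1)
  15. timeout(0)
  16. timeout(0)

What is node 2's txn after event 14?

e1 timeout(0): 0[coor,t=1,-]
e2 deliver 0→2: 2[part,t=1,-]
e3 deliver 2→0: ·
e4 crash(2): 2[✗part,t=1,-]
e5 timeout(0): 0[coor,t=2,-]
e6 recover(2): 2[part,t=1,-]
e7 crash(1): 1[✗part,t=0,-]
e8 deliver 2→1: ·
e9 propose(0,'r'): 0[coor,t=3,-]
e10 deliver 0→2: 2[part,t=2,-]
e11 deliver 2→0: ·
e12 deliver 0→1: ·
e13 deliver 1→0: ·
e14 recover(1): 1[part,t=0,-]

2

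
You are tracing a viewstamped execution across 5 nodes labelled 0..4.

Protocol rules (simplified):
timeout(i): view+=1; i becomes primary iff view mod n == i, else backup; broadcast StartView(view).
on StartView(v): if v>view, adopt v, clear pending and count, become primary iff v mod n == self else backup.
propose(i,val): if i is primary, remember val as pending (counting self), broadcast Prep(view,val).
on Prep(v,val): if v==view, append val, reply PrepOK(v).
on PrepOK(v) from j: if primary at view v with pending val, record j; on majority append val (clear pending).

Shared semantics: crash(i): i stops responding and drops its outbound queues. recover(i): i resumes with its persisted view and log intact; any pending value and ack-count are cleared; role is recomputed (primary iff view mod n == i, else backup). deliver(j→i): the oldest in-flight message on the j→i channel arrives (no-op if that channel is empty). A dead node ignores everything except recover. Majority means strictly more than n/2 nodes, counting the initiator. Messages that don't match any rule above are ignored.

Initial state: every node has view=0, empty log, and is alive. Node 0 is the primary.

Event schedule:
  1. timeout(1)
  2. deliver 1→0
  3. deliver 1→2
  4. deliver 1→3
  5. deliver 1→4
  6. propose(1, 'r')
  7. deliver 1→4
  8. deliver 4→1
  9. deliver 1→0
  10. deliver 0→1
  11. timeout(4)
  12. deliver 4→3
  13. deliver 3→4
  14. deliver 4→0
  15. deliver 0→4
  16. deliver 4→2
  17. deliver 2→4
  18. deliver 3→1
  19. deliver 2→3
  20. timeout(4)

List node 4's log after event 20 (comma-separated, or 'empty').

1. timeout(1):  <1:prim v1 ->
2. deliver 1→0:  <0:back v1 ->
3. deliver 1→2:  <2:back v1 ->
4. deliver 1→3:  <3:back v1 ->
5. deliver 1→4:  <4:back v1 ->
6. propose(1,'r'):  nop
7. deliver 1→4:  <4:back v1 r>
8. deliver 4→1:  nop
9. deliver 1→0:  <0:back v1 r>
10. deliver 0→1:  <1:prim v1 r>
11. timeout(4):  <4:back v2 r>
12. deliver 4→3:  <3:back v2 ->
13. deliver 3→4:  nop
14. deliver 4→0:  <0:back v2 r>
15. deliver 0→4:  nop
16. deliver 4→2:  <2:prim v2 ->
17. deliver 2→4:  nop
18. deliver 3→1:  nop
19. deliver 2→3:  nop
20. timeout(4):  <4:back v3 r>

r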